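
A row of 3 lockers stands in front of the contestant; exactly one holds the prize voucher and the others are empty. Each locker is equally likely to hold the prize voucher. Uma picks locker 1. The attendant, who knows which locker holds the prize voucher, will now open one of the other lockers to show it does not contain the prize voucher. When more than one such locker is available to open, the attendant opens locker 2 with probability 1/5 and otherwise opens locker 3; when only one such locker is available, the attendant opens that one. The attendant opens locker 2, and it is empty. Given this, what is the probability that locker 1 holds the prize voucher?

Apply Bayes' rule, conditioning on where the prize voucher actually is.
If it is in locker 1 (prior 1/3): locker 2 is available, opened with probability 1/5; weight (1/3)·(1/5) = 1/15.
If it is in locker 2 (prior 1/3): the attendant opened locker 2, so this case is ruled out; weight (1/3)·0 = 0.
If it is in locker 3 (prior 1/3): only locker 2 is available, probability 1; weight (1/3)·1 = 1/3.
The weights sum to 2/5.
So P(the prize voucher in locker 1 | the attendant opened locker 2) = (1/15) / (2/5) = 1/6.

1/6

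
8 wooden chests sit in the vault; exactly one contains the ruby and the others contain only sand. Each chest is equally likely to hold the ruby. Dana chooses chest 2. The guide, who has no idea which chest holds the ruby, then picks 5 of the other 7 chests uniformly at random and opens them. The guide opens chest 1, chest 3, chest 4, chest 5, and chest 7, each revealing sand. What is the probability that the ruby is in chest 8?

1/3

Because the guide chose which chests to open without knowing where the ruby is, the choice is independent of the prize location. Learning that none of the 5 opened chests holds the ruby simply rules out those 5 locations and leaves the remaining 3 chests still equally likely by symmetry.
So P(the ruby in chest 8) = 1/3.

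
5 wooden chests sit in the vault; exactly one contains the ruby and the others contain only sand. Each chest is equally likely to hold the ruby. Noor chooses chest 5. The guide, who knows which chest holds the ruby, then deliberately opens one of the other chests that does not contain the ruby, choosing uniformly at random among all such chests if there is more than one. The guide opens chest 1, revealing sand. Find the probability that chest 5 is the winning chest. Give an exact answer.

Apply Bayes' rule, conditioning on where the ruby actually is.
If it is in chest 1 (prior 1/5): the guide opened chest 1, so this case is ruled out; weight (1/5)·0 = 0.
If it is in any of chests 2, 3, and 4 (prior 1/5 each): the guide has 3 equally likely choices, so probability 1/3; weight (1/5)·(1/3) = 1/15 each.
If it is in chest 5 (prior 1/5): the guide has 4 equally likely choices, so probability 1/4; weight (1/5)·(1/4) = 1/20.
The weights sum to 1/4.
So P(the ruby in chest 5 | the guide opened chest 1) = (1/20) / (1/4) = 1/5.

1/5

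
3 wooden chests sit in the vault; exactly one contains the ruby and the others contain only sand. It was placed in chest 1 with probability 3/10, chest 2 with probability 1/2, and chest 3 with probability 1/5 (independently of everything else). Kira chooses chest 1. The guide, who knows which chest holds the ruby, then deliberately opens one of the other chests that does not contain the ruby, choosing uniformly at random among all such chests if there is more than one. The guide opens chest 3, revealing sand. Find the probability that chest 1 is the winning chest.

Apply Bayes' rule, conditioning on where the ruby actually is.
If it is in chest 1 (prior 3/10): the guide has 2 equally likely choices, so probability 1/2; weight (3/10)·(1/2) = 3/20.
If it is in chest 2 (prior 1/2): the guide has no choice, probability 1; weight (1/2)·1 = 1/2.
If it is in chest 3 (prior 1/5): the guide opened chest 3, so this case is ruled out; weight (1/5)·0 = 0.
The weights sum to 13/20.
So P(the ruby in chest 1 | the guide opened chest 3) = (3/20) / (13/20) = 3/13.

3/13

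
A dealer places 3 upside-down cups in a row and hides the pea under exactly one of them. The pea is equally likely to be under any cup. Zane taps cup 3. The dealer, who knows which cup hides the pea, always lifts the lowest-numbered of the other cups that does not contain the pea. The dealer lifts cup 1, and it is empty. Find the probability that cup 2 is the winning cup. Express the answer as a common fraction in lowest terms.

Condition on the true location of the pea.
If it is under cup 1 (prior 1/3): the dealer opened cup 1, so this case is ruled out; weight (1/3)·0 = 0.
If it is under either of cups 2 and 3 (prior 1/3 each): cup 1 is the lowest-numbered option available, probability 1; weight (1/3)·1 = 1/3 each.
The weights sum to 2/3.
So P(the pea under cup 2 | the dealer opened cup 1) = (1/3) / (2/3) = 1/2.

1/2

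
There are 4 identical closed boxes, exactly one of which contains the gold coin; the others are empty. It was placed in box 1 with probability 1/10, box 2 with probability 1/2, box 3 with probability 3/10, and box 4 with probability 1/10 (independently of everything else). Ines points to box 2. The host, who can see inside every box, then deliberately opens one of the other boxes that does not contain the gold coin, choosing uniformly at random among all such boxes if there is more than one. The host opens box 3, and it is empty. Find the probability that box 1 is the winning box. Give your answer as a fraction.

Consider each possible location of the gold coin in turn.
If it is in either of boxes 1 and 4 (prior 1/10 each): the host has 2 equally likely choices, so probability 1/2; weight (1/10)·(1/2) = 1/20 each.
If it is in box 2 (prior 1/2): the host has 3 equally likely choices, so probability 1/3; weight (1/2)·(1/3) = 1/6.
If it is in box 3 (prior 3/10): the host opened box 3, so this case is ruled out; weight (3/10)·0 = 0.
The weights sum to 4/15.
So P(the gold coin in box 1 | the host opened box 3) = (1/20) / (4/15) = 3/16.

3/16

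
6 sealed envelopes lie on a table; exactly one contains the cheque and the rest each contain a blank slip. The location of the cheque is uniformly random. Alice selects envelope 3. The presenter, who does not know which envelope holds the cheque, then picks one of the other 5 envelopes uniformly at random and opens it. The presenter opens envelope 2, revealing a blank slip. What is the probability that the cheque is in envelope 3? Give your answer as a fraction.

1/5

Because the presenter chose which envelope to open without knowing where the cheque is, the choice is independent of the prize location. Learning that envelope 2 does not hold the cheque simply rules out that one location and leaves the remaining 5 envelopes still equally likely by symmetry.
So P(the cheque in envelope 3) = 1/5.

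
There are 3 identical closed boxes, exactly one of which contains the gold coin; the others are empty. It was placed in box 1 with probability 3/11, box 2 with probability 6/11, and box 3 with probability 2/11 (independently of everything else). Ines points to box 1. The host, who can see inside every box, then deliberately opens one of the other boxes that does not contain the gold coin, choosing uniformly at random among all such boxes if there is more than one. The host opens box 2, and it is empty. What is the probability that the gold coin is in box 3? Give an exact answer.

4/7

Consider each possible location of the gold coin in turn.
If it is in box 1 (prior 3/11): the host has 2 equally likely choices, so probability 1/2; weight (3/11)·(1/2) = 3/22.
If it is in box 2 (prior 6/11): the host opened box 2, so this case is ruled out; weight (6/11)·0 = 0.
If it is in box 3 (prior 2/11): the host has no choice, probability 1; weight (2/11)·1 = 2/11.
The weights sum to 7/22.
So P(the gold coin in box 3 | the host opened box 2) = (2/11) / (7/22) = 4/7.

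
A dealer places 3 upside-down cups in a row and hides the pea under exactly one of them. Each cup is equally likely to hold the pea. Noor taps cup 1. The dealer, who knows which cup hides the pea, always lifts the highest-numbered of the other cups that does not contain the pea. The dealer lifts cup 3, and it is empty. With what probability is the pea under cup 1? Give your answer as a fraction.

Apply Bayes' rule, conditioning on where the pea actually is.
If it is under either of cups 1 and 2 (prior 1/3 each): cup 3 is the highest-numbered option available, probability 1; weight (1/3)·1 = 1/3 each.
If it is under cup 3 (prior 1/3): the dealer opened cup 3, so this case is ruled out; weight (1/3)·0 = 0.
The weights sum to 2/3.
So P(the pea under cup 1 | the dealer opened cup 3) = (1/3) / (2/3) = 1/2.

1/2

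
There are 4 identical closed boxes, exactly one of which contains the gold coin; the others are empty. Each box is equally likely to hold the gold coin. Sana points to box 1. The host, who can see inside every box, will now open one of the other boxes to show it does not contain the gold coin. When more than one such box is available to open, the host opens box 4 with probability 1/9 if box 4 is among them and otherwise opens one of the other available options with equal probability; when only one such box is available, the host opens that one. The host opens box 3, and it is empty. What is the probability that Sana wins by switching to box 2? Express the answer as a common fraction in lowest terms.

16/33

Condition on the true location of the gold coin.
If it is in box 1 (prior 1/4): box 4 is available but not opened; box 3 gets probability (1 − 1/9)/2 = 4/9; weight (1/4)·(4/9) = 1/9.
If it is in box 2 (prior 1/4): box 4 is available but not opened, probability 8/9; weight (1/4)·(8/9) = 2/9.
If it is in box 3 (prior 1/4): the host opened box 3, so this case is ruled out; weight (1/4)·0 = 0.
If it is in box 4 (prior 1/4): box 4 holds the prize so is unavailable; the host chooses uniformly among the 2 others, probability 1/2; weight (1/4)·(1/2) = 1/8.
The weights sum to 11/24.
So P(the gold coin in box 2 | the host opened box 3) = (2/9) / (11/24) = 16/33.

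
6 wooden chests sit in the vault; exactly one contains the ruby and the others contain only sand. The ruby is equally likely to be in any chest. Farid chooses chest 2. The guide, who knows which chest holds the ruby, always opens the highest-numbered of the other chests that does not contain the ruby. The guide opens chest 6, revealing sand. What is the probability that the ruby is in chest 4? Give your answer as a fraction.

1/5

Apply Bayes' rule, conditioning on where the ruby actually is.
If it is in any of chests 1, 2, 3, 4, and 5 (prior 1/6 each): chest 6 is the highest-numbered option available, probability 1; weight (1/6)·1 = 1/6 each.
If it is in chest 6 (prior 1/6): the guide opened chest 6, so this case is ruled out; weight (1/6)·0 = 0.
The weights sum to 5/6.
So P(the ruby in chest 4 | the guide opened chest 6) = (1/6) / (5/6) = 1/5.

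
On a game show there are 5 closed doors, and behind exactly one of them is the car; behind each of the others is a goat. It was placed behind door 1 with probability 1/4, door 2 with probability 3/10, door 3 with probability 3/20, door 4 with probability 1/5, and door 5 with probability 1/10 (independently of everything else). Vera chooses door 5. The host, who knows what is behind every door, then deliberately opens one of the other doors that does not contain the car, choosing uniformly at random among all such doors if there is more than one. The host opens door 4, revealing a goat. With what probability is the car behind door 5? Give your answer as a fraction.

Apply Bayes' rule, conditioning on where the car actually is.
If it is behind door 1 (prior 1/4): the host has 3 equally likely choices, so probability 1/3; weight (1/4)·(1/3) = 1/12.
If it is behind door 2 (prior 3/10): the host has 3 equally likely choices, so probability 1/3; weight (3/10)·(1/3) = 1/10.
If it is behind door 3 (prior 3/20): the host has 3 equally likely choices, so probability 1/3; weight (3/20)·(1/3) = 1/20.
If it is behind door 4 (prior 1/5): the host opened door 4, so this case is ruled out; weight (1/5)·0 = 0.
If it is behind door 5 (prior 1/10): the host has 4 equally likely choices, so probability 1/4; weight (1/10)·(1/4) = 1/40.
The weights sum to 31/120.
So P(the car behind door 5 | the host opened door 4) = (1/40) / (31/120) = 3/31.

3/31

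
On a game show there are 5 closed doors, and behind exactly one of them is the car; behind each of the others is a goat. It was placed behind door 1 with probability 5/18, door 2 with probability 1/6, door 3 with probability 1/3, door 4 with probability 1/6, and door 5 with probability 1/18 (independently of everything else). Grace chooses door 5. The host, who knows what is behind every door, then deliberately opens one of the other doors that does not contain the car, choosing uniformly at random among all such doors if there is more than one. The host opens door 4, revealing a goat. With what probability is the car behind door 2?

Condition on the true location of the car.
If it is behind door 1 (prior 5/18): the host has 3 equally likely choices, so probability 1/3; weight (5/18)·(1/3) = 5/54.
If it is behind door 2 (prior 1/6): the host has 3 equally likely choices, so probability 1/3; weight (1/6)·(1/3) = 1/18.
If it is behind door 3 (prior 1/3): the host has 3 equally likely choices, so probability 1/3; weight (1/3)·(1/3) = 1/9.
If it is behind door 4 (prior 1/6): the host opened door 4, so this case is ruled out; weight (1/6)·0 = 0.
If it is behind door 5 (prior 1/18): the host has 4 equally likely choices, so probability 1/4; weight (1/18)·(1/4) = 1/72.
The weights sum to 59/216.
So P(the car behind door 2 | the host opened door 4) = (1/18) / (59/216) = 12/59.

12/59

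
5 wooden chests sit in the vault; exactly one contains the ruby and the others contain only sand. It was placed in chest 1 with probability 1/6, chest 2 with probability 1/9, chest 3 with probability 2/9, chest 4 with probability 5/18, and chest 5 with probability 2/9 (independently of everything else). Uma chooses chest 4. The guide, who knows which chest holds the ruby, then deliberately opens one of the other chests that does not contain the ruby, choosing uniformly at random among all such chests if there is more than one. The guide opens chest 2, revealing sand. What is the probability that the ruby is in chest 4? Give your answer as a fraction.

Condition on the true location of the ruby.
If it is in chest 1 (prior 1/6): the guide has 3 equally likely choices, so probability 1/3; weight (1/6)·(1/3) = 1/18.
If it is in chest 2 (prior 1/9): the guide opened chest 2, so this case is ruled out; weight (1/9)·0 = 0.
If it is in either of chests 3 and 5 (prior 2/9 each): the guide has 3 equally likely choices, so probability 1/3; weight (2/9)·(1/3) = 2/27 each.
If it is in chest 4 (prior 5/18): the guide has 4 equally likely choices, so probability 1/4; weight (5/18)·(1/4) = 5/72.
The weights sum to 59/216.
So P(the ruby in chest 4 | the guide opened chest 2) = (5/72) / (59/216) = 15/59.

15/59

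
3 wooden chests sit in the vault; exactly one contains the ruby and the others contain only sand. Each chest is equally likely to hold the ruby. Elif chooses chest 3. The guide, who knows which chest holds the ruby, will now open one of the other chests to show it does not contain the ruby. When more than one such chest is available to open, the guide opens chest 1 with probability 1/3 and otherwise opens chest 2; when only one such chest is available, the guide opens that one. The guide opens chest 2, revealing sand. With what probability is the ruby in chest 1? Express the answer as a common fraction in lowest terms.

3/5

Condition on the true location of the ruby.
If it is in chest 1 (prior 1/3): only chest 2 is available, probability 1; weight (1/3)·1 = 1/3.
If it is in chest 2 (prior 1/3): the guide opened chest 2, so this case is ruled out; weight (1/3)·0 = 0.
If it is in chest 3 (prior 1/3): chest 1 is available but not opened, probability 2/3; weight (1/3)·(2/3) = 2/9.
The weights sum to 5/9.
So P(the ruby in chest 1 | the guide opened chest 2) = (1/3) / (5/9) = 3/5.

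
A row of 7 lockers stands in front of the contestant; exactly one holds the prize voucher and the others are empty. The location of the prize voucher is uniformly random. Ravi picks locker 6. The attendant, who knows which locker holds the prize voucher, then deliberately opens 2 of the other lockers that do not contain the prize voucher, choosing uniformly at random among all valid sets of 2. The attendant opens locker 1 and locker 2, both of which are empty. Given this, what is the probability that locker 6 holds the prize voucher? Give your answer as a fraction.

1/7

Apply Bayes' rule, conditioning on where the prize voucher actually is.
If it is in either of lockers 1 and 2 (prior 1/7 each): that locker was opened and seen not to hold the prize — ruled out; weight (1/7)·0 = 0 each.
If it is in any of lockers 3, 4, 5, and 7 (prior 1/7 each): the attendant has 10 equally likely choices, so probability 1/10; weight (1/7)·(1/10) = 1/70 each.
If it is in locker 6 (prior 1/7): the attendant has 15 equally likely choices, so probability 1/15; weight (1/7)·(1/15) = 1/105.
The weights sum to 1/15.
So P(the prize voucher in locker 6 | the attendant opened locker 1 and locker 2) = (1/105) / (1/15) = 1/7.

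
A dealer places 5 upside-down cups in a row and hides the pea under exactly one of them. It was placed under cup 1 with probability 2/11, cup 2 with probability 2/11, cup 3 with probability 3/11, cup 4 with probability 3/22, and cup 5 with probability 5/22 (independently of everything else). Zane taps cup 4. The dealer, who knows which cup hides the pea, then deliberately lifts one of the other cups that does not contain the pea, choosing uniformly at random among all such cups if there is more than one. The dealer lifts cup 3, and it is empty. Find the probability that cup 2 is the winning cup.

16/61

Consider each possible location of the pea in turn.
If it is under either of cups 1 and 2 (prior 2/11 each): the dealer has 3 equally likely choices, so probability 1/3; weight (2/11)·(1/3) = 2/33 each.
If it is under cup 3 (prior 3/11): the dealer opened cup 3, so this case is ruled out; weight (3/11)·0 = 0.
If it is under cup 4 (prior 3/22): the dealer has 4 equally likely choices, so probability 1/4; weight (3/22)·(1/4) = 3/88.
If it is under cup 5 (prior 5/22): the dealer has 3 equally likely choices, so probability 1/3; weight (5/22)·(1/3) = 5/66.
The weights sum to 61/264.
So P(the pea under cup 2 | the dealer opened cup 3) = (2/33) / (61/264) = 16/61.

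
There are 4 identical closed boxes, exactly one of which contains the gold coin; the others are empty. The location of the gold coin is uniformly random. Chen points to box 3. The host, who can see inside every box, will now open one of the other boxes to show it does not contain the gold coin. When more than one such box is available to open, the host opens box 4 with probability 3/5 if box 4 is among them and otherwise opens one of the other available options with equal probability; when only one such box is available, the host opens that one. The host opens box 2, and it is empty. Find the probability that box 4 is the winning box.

Consider each possible location of the gold coin in turn.
If it is in box 1 (prior 1/4): box 4 is available but not opened, probability 2/5; weight (1/4)·(2/5) = 1/10.
If it is in box 2 (prior 1/4): the host opened box 2, so this case is ruled out; weight (1/4)·0 = 0.
If it is in box 3 (prior 1/4): box 4 is available but not opened; box 2 gets probability (1 − 3/5)/2 = 1/5; weight (1/4)·(1/5) = 1/20.
If it is in box 4 (prior 1/4): box 4 holds the prize so is unavailable; the host chooses uniformly among the 2 others, probability 1/2; weight (1/4)·(1/2) = 1/8.
The weights sum to 11/40.
So P(the gold coin in box 4 | the host opened box 2) = (1/8) / (11/40) = 5/11.

5/11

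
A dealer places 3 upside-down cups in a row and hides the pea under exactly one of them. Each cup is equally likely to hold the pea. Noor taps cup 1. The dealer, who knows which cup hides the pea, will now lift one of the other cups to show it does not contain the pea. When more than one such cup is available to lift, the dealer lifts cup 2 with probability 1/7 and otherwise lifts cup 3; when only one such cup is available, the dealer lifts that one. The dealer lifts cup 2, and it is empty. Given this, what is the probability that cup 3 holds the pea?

7/8

Apply Bayes' rule, conditioning on where the pea actually is.
If it is under cup 1 (prior 1/3): cup 2 is available, opened with probability 1/7; weight (1/3)·(1/7) = 1/21.
If it is under cup 2 (prior 1/3): the dealer opened cup 2, so this case is ruled out; weight (1/3)·0 = 0.
If it is under cup 3 (prior 1/3): only cup 2 is available, probability 1; weight (1/3)·1 = 1/3.
The weights sum to 8/21.
So P(the pea under cup 3 | the dealer opened cup 2) = (1/3) / (8/21) = 7/8.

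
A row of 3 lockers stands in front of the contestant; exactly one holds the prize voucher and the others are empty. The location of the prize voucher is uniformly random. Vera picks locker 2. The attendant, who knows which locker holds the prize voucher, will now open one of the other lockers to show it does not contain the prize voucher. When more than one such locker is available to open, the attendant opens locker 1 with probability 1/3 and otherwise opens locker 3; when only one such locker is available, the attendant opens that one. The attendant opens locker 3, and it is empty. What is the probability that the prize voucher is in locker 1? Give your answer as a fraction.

Consider each possible location of the prize voucher in turn.
If it is in locker 1 (prior 1/3): only locker 3 is available, probability 1; weight (1/3)·1 = 1/3.
If it is in locker 2 (prior 1/3): locker 1 is available but not opened, probability 2/3; weight (1/3)·(2/3) = 2/9.
If it is in locker 3 (prior 1/3): the attendant opened locker 3, so this case is ruled out; weight (1/3)·0 = 0.
The weights sum to 5/9.
So P(the prize voucher in locker 1 | the attendant opened locker 3) = (1/3) / (5/9) = 3/5.

3/5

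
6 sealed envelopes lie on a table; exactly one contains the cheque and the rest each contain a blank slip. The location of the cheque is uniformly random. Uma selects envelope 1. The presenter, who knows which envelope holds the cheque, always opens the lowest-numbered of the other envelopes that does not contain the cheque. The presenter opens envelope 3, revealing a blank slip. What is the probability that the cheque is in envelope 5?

Condition on the true location of the cheque.
If it is in any of envelopes 1, 4, 5, and 6 (prior 1/6 each): the presenter would have opened envelope 2 instead, probability 0; weight (1/6)·0 = 0 each.
If it is in envelope 2 (prior 1/6): envelope 3 is the lowest-numbered option available, probability 1; weight (1/6)·1 = 1/6.
If it is in envelope 3 (prior 1/6): the presenter opened envelope 3, so this case is ruled out; weight (1/6)·0 = 0.
The weights sum to 1/6.
So P(the cheque in envelope 5 | the presenter opened envelope 3) = 0 / (1/6) = 0.

0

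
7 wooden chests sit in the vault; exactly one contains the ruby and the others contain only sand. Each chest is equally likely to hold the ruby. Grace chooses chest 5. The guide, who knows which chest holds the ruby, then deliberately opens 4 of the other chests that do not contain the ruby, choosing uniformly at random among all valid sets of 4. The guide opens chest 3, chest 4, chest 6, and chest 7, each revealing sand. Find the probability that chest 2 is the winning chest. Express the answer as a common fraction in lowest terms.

Apply Bayes' rule, conditioning on where the ruby actually is.
If it is in either of chests 1 and 2 (prior 1/7 each): the guide has 5 equally likely choices, so probability 1/5; weight (1/7)·(1/5) = 1/35 each.
If it is in any of chests 3, 4, 6, and 7 (prior 1/7 each): that chest was opened and seen not to hold the prize — ruled out; weight (1/7)·0 = 0 each.
If it is in chest 5 (prior 1/7): the guide has 15 equally likely choices, so probability 1/15; weight (1/7)·(1/15) = 1/105.
The weights sum to 1/15.
So P(the ruby in chest 2 | the guide opened chest 3, chest 4, chest 6, and chest 7) = (1/35) / (1/15) = 3/7.

3/7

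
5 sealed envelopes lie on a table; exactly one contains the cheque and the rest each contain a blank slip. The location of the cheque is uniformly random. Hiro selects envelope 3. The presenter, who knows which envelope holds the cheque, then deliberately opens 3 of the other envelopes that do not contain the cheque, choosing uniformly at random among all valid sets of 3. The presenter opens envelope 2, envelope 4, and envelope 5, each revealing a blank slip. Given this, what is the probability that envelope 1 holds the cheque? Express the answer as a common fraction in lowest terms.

Condition on the true location of the cheque.
If it is in envelope 1 (prior 1/5): the presenter has no choice, probability 1; weight (1/5)·1 = 1/5.
If it is in any of envelopes 2, 4, and 5 (prior 1/5 each): that envelope was opened and seen not to hold the prize — ruled out; weight (1/5)·0 = 0 each.
If it is in envelope 3 (prior 1/5): the presenter has 4 equally likely choices, so probability 1/4; weight (1/5)·(1/4) = 1/20.
The weights sum to 1/4.
So P(the cheque in envelope 1 | the presenter opened envelope 2, envelope 4, and envelope 5) = (1/5) / (1/4) = 4/5.

4/5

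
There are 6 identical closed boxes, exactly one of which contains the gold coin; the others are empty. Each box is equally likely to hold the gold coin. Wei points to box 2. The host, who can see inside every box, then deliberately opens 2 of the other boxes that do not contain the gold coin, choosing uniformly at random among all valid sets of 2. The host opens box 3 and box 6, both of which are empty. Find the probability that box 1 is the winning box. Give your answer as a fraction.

Consider each possible location of the gold coin in turn.
If it is in any of boxes 1, 4, and 5 (prior 1/6 each): the host has 6 equally likely choices, so probability 1/6; weight (1/6)·(1/6) = 1/36 each.
If it is in box 2 (prior 1/6): the host has 10 equally likely choices, so probability 1/10; weight (1/6)·(1/10) = 1/60.
If it is in either of boxes 3 and 6 (prior 1/6 each): that box was opened and seen not to hold the prize — ruled out; weight (1/6)·0 = 0 each.
The weights sum to 1/10.
So P(the gold coin in box 1 | the host opened box 3 and box 6) = (1/36) / (1/10) = 5/18.

5/18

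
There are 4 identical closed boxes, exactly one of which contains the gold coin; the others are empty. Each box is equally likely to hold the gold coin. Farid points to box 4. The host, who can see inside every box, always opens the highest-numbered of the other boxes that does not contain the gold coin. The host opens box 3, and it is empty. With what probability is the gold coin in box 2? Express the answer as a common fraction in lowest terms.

1/3

Condition on the true location of the gold coin.
If it is in any of boxes 1, 2, and 4 (prior 1/4 each): box 3 is the highest-numbered option available, probability 1; weight (1/4)·1 = 1/4 each.
If it is in box 3 (prior 1/4): the host opened box 3, so this case is ruled out; weight (1/4)·0 = 0.
The weights sum to 3/4.
So P(the gold coin in box 2 | the host opened box 3) = (1/4) / (3/4) = 1/3.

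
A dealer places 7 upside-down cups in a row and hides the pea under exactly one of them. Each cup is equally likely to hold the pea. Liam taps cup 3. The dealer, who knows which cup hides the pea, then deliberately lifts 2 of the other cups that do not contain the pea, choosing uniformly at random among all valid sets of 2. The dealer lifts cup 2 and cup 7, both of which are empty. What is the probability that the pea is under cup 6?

Apply Bayes' rule, conditioning on where the pea actually is.
If it is under any of cups 1, 4, 5, and 6 (prior 1/7 each): the dealer has 10 equally likely choices, so probability 1/10; weight (1/7)·(1/10) = 1/70 each.
If it is under either of cups 2 and 7 (prior 1/7 each): that cup was opened and seen not to hold the prize — ruled out; weight (1/7)·0 = 0 each.
If it is under cup 3 (prior 1/7): the dealer has 15 equally likely choices, so probability 1/15; weight (1/7)·(1/15) = 1/105.
The weights sum to 1/15.
So P(the pea under cup 6 | the dealer opened cup 2 and cup 7) = (1/70) / (1/15) = 3/14.

3/14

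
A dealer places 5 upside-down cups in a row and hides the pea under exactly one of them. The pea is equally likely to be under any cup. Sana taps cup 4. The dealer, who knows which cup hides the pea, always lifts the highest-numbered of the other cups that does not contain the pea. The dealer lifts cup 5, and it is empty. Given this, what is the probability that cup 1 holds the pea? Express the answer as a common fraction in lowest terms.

1/4

Apply Bayes' rule, conditioning on where the pea actually is.
If it is under any of cups 1, 2, 3, and 4 (prior 1/5 each): cup 5 is the highest-numbered option available, probability 1; weight (1/5)·1 = 1/5 each.
If it is under cup 5 (prior 1/5): the dealer opened cup 5, so this case is ruled out; weight (1/5)·0 = 0.
The weights sum to 4/5.
So P(the pea under cup 1 | the dealer opened cup 5) = (1/5) / (4/5) = 1/4.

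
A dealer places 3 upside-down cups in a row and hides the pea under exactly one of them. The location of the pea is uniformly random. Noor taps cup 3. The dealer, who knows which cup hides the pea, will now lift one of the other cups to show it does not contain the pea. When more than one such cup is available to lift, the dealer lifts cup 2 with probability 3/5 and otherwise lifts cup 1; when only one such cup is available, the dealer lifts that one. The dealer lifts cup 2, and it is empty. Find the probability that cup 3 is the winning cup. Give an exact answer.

Apply Bayes' rule, conditioning on where the pea actually is.
If it is under cup 1 (prior 1/3): only cup 2 is available, probability 1; weight (1/3)·1 = 1/3.
If it is under cup 2 (prior 1/3): the dealer opened cup 2, so this case is ruled out; weight (1/3)·0 = 0.
If it is under cup 3 (prior 1/3): cup 2 is available, opened with probability 3/5; weight (1/3)·(3/5) = 1/5.
The weights sum to 8/15.
So P(the pea under cup 3 | the dealer opened cup 2) = (1/5) / (8/15) = 3/8.

3/8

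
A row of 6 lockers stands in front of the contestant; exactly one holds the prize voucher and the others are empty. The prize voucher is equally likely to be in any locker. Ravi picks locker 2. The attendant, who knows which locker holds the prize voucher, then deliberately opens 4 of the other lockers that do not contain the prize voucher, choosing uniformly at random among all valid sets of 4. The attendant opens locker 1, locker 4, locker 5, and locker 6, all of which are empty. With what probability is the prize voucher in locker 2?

1/6

Consider each possible location of the prize voucher in turn.
If it is in any of lockers 1, 4, 5, and 6 (prior 1/6 each): that locker was opened and seen not to hold the prize — ruled out; weight (1/6)·0 = 0 each.
If it is in locker 2 (prior 1/6): the attendant has 5 equally likely choices, so probability 1/5; weight (1/6)·(1/5) = 1/30.
If it is in locker 3 (prior 1/6): the attendant has no choice, probability 1; weight (1/6)·1 = 1/6.
The weights sum to 1/5.
So P(the prize voucher in locker 2 | the attendant opened locker 1, locker 4, locker 5, and locker 6) = (1/30) / (1/5) = 1/6.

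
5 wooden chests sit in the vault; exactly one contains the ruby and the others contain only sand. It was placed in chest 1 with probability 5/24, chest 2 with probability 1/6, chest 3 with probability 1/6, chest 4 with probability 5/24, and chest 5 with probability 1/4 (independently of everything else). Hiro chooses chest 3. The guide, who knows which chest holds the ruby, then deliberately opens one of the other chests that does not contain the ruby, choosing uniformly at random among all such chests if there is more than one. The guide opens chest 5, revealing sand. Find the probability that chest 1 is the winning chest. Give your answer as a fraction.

5/17

Condition on the true location of the ruby.
If it is in either of chests 1 and 4 (prior 5/24 each): the guide has 3 equally likely choices, so probability 1/3; weight (5/24)·(1/3) = 5/72 each.
If it is in chest 2 (prior 1/6): the guide has 3 equally likely choices, so probability 1/3; weight (1/6)·(1/3) = 1/18.
If it is in chest 3 (prior 1/6): the guide has 4 equally likely choices, so probability 1/4; weight (1/6)·(1/4) = 1/24.
If it is in chest 5 (prior 1/4): the guide opened chest 5, so this case is ruled out; weight (1/4)·0 = 0.
The weights sum to 17/72.
So P(the ruby in chest 1 | the guide opened chest 5) = (5/72) / (17/72) = 5/17.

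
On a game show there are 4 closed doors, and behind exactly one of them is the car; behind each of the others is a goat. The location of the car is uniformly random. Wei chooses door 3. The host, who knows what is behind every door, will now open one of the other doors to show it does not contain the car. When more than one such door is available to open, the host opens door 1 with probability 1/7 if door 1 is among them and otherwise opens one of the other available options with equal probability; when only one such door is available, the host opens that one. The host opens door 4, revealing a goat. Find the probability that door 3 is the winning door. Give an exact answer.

6/25

Consider each possible location of the car in turn.
If it is behind door 1 (prior 1/4): door 1 holds the prize so is unavailable; the host chooses uniformly among the 2 others, probability 1/2; weight (1/4)·(1/2) = 1/8.
If it is behind door 2 (prior 1/4): door 1 is available but not opened, probability 6/7; weight (1/4)·(6/7) = 3/14.
If it is behind door 3 (prior 1/4): door 1 is available but not opened; door 4 gets probability (1 − 1/7)/2 = 3/7; weight (1/4)·(3/7) = 3/28.
If it is behind door 4 (prior 1/4): the host opened door 4, so this case is ruled out; weight (1/4)·0 = 0.
The weights sum to 25/56.
So P(the car behind door 3 | the host opened door 4) = (3/28) / (25/56) = 6/25.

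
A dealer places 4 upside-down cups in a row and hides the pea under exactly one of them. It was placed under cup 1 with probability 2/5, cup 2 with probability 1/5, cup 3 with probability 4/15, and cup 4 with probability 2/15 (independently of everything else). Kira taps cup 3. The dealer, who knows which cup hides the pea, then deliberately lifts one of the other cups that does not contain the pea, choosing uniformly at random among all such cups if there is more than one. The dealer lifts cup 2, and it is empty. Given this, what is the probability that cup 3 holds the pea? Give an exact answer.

Consider each possible location of the pea in turn.
If it is under cup 1 (prior 2/5): the dealer has 2 equally likely choices, so probability 1/2; weight (2/5)·(1/2) = 1/5.
If it is under cup 2 (prior 1/5): the dealer opened cup 2, so this case is ruled out; weight (1/5)·0 = 0.
If it is under cup 3 (prior 4/15): the dealer has 3 equally likely choices, so probability 1/3; weight (4/15)·(1/3) = 4/45.
If it is under cup 4 (prior 2/15): the dealer has 2 equally likely choices, so probability 1/2; weight (2/15)·(1/2) = 1/15.
The weights sum to 16/45.
So P(the pea under cup 3 | the dealer opened cup 2) = (4/45) / (16/45) = 1/4.

1/4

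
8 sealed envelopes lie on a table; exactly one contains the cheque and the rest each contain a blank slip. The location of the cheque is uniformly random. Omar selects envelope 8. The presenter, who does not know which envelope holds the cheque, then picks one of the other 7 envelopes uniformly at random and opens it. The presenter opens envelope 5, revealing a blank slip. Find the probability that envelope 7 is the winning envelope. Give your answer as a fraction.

Consider each possible location of the cheque in turn.
If it is in any of envelopes 1, 2, 3, 4, 6, 7, and 8 (prior 1/8 each): the presenter picks envelope 5 with probability 1/7 regardless, and it is not the prize; weight (1/8)·(1/7) = 1/56 each.
If it is in envelope 5 (prior 1/8): the presenter opened envelope 5, so this case is ruled out; weight (1/8)·0 = 0.
The weights sum to 1/8.
So P(the cheque in envelope 7 | the presenter opened envelope 5) = (1/56) / (1/8) = 1/7.

1/7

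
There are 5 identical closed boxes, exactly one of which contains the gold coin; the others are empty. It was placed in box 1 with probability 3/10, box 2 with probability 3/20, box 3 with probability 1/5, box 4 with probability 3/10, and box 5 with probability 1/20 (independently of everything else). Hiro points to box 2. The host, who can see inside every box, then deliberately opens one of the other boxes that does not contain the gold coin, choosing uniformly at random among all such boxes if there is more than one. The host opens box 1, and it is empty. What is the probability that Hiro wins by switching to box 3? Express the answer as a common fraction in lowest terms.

Condition on the true location of the gold coin.
If it is in box 1 (prior 3/10): the host opened box 1, so this case is ruled out; weight (3/10)·0 = 0.
If it is in box 2 (prior 3/20): the host has 4 equally likely choices, so probability 1/4; weight (3/20)·(1/4) = 3/80.
If it is in box 3 (prior 1/5): the host has 3 equally likely choices, so probability 1/3; weight (1/5)·(1/3) = 1/15.
If it is in box 4 (prior 3/10): the host has 3 equally likely choices, so probability 1/3; weight (3/10)·(1/3) = 1/10.
If it is in box 5 (prior 1/20): the host has 3 equally likely choices, so probability 1/3; weight (1/20)·(1/3) = 1/60.
The weights sum to 53/240.
So P(the gold coin in box 3 | the host opened box 1) = (1/15) / (53/240) = 16/53.

16/53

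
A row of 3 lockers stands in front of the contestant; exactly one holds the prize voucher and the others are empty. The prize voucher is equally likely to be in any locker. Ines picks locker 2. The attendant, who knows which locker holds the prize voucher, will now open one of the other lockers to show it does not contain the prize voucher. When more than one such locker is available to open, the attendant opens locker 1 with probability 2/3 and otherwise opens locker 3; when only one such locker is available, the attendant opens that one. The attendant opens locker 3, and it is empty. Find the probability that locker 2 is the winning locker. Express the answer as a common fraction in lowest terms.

Consider each possible location of the prize voucher in turn.
If it is in locker 1 (prior 1/3): only locker 3 is available, probability 1; weight (1/3)·1 = 1/3.
If it is in locker 2 (prior 1/3): locker 1 is available but not opened, probability 1/3; weight (1/3)·(1/3) = 1/9.
If it is in locker 3 (prior 1/3): the attendant opened locker 3, so this case is ruled out; weight (1/3)·0 = 0.
The weights sum to 4/9.
So P(the prize voucher in locker 2 | the attendant opened locker 3) = (1/9) / (4/9) = 1/4.

1/4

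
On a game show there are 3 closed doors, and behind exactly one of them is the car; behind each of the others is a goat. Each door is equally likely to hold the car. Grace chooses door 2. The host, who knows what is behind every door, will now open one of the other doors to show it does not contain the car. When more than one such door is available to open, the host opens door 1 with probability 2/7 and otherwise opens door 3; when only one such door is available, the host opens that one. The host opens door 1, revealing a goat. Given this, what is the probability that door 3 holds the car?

7/9

Apply Bayes' rule, conditioning on where the car actually is.
If it is behind door 1 (prior 1/3): the host opened door 1, so this case is ruled out; weight (1/3)·0 = 0.
If it is behind door 2 (prior 1/3): door 1 is available, opened with probability 2/7; weight (1/3)·(2/7) = 2/21.
If it is behind door 3 (prior 1/3): only door 1 is available, probability 1; weight (1/3)·1 = 1/3.
The weights sum to 3/7.
So P(the car behind door 3 | the host opened door 1) = (1/3) / (3/7) = 7/9.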